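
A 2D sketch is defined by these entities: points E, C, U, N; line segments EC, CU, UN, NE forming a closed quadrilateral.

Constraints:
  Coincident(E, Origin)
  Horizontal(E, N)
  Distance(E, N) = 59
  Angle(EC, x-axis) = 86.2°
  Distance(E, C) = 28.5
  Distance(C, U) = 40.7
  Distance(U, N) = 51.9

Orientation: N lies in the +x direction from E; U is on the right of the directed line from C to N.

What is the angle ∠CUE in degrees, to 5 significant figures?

26.476°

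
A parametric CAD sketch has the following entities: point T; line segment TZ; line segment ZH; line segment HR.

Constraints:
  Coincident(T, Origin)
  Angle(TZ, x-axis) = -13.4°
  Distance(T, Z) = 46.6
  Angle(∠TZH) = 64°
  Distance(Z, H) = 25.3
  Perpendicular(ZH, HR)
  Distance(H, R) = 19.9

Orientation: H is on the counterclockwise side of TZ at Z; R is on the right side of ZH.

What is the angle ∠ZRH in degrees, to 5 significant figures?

51.813°

∠TZH = 64.0°, so ZH runs at -13.4° + (180° − 64.0°) = 102.60° from the x-axis; with |ZH| = 25.3, H = Z + 25.3·(cos 102.60°, sin 102.60°) = (39.812, 13.891). ZH ⟂ HR; with |HR| = 19.9 on the right of ZH, R = H + 19.9·(0.97592, 0.21814) = (59.233, 18.232). Then cos ∠ZRH = RZ·RH / (|RZ||RH|), giving 51.813°.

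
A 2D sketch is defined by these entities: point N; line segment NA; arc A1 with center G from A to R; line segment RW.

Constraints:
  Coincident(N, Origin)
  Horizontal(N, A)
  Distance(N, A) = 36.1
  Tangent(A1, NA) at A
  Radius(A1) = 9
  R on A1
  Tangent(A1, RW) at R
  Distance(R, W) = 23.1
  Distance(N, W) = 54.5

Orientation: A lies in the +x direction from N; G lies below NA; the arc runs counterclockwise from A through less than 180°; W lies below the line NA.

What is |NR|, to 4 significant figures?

32.60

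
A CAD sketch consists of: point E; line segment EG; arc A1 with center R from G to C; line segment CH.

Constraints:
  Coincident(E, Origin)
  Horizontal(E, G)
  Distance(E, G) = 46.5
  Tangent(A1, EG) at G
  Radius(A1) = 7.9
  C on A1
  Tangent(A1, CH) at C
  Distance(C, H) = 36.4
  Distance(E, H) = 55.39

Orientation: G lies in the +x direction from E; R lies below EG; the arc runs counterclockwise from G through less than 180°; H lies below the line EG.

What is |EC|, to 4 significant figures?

39.28

E is at the origin; E and G share the same y with |EG| = 46.5 and G on the +x side, so G = (46.50, 0.000). A1 meets EG tangentially, so RG is at right angles to EG, so R = G + (0, -7.9) = (46.50, -7.900). Since RC ⟂ CH (tangency), |RH| = √(7.9² + 36.4²) = 37.25 regardless of where C sits on A1. So H lies on both circle(E, 55.39) and circle(R, 37.25); the below-EG intersection is H = (34.65, -43.21). C is the foot of the tangent from H: C = (38.65, -7.033).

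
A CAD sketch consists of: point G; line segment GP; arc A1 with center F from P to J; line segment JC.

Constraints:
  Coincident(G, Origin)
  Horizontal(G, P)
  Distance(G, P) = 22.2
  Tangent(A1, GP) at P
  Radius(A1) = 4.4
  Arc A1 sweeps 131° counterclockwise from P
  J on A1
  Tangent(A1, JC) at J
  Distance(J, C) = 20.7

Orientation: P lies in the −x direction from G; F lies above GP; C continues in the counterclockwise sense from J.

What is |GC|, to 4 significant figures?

39.73

G is at the origin; GP is horizontal with |GP| = 22.2 and P on the −x side, so P = (-22.20, 0.000). A1 meets GP tangentially, so FP is at right angles to GP, so F = P + (0, 4.4) = (-22.20, 4.400). On A1, P sits at bearing -90° from F; a 131° counterclockwise sweep puts J at bearing 41°, so J = F + 4.4·(cos 41°, sin 41°) = (-18.88, 7.287). The tangent condition forces FJ to be normal to JC, so JC runs along (−sin 41°, cos 41°); with |JC| = 20.7, C = (-32.46, 22.91). Then |GC| = |C − G| = 39.73.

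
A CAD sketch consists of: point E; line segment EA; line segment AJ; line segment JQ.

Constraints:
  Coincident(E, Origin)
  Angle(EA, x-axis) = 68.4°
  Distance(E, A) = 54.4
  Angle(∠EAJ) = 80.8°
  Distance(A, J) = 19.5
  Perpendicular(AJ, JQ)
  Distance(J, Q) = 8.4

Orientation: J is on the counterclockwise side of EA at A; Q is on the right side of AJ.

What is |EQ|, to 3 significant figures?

63.0

E is at the origin; EA runs at 68.4° with length 54.4, so A = 54.4·(cos 68.4°, sin 68.4°) = (20.0, 50.6). ∠EAJ = 80.8°, so AJ runs at 68.4° + (180° − 80.8°) = 168° from the x-axis; with |AJ| = 19.5, J = A + 19.5·(cos 168°, sin 168°) = (0.981, 54.8). The perpendicularity gives JQ at right angles to AJ; with |JQ| = 8.4 on the right of AJ, Q = J + 8.4·(0.215, 0.977) = (2.78, 63.0). Then |EQ| = |Q − E| = 63.0.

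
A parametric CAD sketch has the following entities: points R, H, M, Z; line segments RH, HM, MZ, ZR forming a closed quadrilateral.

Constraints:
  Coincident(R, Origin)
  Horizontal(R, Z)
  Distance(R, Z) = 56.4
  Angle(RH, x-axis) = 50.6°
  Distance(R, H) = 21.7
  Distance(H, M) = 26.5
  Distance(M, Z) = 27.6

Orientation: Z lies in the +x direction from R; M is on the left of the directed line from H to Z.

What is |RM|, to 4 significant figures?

45.44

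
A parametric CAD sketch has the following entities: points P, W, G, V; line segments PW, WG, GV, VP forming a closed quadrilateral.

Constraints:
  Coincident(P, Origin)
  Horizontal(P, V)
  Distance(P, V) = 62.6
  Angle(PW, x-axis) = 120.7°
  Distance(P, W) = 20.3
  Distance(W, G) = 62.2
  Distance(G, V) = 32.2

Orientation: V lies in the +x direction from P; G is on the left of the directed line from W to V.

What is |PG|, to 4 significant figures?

58.75

Checks: |WG| = 62.20 ✓; |GV| = 32.20 ✓.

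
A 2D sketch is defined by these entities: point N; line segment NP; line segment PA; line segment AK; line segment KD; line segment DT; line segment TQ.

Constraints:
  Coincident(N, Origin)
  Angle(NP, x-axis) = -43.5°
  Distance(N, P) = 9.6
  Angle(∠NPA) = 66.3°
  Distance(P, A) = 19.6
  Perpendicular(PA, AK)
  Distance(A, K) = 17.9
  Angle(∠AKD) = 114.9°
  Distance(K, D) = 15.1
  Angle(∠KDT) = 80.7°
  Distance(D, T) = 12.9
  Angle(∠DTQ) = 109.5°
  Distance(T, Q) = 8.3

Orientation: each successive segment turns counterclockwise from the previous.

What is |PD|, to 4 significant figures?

24.97

N is at the origin; NP runs at -43.5° with length 9.6, so P = (6.964, -6.608). ∠NPA = 66.3° gives PA at 70.20° from the x-axis; with |PA| = 19.6, A = (13.60, 11.83). The perpendicularity gives AK at right angles to PA, so AK runs at 160.2°; with |AK| = 17.9, K = (-3.239, 17.90). ∠AKD = 114.9° gives KD at -134.7° from the x-axis; with |KD| = 15.1, D = (-13.86, 7.163). Then |PD| = |D − P| = 24.97.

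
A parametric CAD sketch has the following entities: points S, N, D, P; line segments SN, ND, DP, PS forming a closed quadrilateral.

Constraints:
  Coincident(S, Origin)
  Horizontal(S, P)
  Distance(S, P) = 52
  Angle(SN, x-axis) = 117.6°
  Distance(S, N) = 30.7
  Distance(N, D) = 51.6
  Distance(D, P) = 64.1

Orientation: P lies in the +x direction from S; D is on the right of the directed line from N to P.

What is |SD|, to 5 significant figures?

25.083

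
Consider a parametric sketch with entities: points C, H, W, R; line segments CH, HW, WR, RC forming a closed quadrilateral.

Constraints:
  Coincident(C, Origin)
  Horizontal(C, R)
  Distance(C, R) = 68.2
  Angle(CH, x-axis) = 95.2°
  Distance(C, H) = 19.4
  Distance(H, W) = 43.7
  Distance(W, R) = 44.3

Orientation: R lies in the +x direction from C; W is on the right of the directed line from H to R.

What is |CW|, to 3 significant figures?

29.9

Checks: |HW| = 43.70 ✓; |WR| = 44.30 ✓.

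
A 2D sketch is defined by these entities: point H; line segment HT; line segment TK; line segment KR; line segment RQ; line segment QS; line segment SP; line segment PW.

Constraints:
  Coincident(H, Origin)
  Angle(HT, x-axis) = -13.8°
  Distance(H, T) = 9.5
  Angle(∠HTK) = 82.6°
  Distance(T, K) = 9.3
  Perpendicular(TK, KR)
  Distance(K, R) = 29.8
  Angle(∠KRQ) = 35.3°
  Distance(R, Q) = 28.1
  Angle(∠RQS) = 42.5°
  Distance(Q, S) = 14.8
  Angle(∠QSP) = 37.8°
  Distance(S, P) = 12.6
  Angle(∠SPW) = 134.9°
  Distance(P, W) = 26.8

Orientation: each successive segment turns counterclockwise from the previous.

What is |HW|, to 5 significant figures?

30.463

∠QSP = 37.8° gives SP at -122.00° from the x-axis; with |SP| = 12.6, P = (-6.5439, -4.3564). ∠SPW = 134.9° gives PW at -76.900° from the x-axis; with |PW| = 26.8, W = (-0.46968, -30.459). Then |HW| = |W − H| = 30.463.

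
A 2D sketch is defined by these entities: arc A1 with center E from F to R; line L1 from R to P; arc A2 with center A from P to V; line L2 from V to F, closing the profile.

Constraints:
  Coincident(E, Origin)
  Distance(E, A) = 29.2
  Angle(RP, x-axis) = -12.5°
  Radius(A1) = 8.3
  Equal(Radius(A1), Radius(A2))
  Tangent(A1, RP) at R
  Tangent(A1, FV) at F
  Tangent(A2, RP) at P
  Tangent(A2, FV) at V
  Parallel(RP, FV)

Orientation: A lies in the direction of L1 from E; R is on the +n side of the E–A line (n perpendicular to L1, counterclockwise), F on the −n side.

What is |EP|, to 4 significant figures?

30.36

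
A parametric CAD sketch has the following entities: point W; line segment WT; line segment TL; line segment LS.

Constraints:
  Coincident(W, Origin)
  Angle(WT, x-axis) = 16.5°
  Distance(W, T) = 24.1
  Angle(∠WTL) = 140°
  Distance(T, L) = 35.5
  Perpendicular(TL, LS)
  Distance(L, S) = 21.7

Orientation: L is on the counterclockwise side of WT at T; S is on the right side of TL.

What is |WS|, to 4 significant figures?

65.54

∠WTL = 140.0°, so TL runs at 16.5° + (180° − 140.0°) = 56.50° from the x-axis; with |TL| = 35.5, L = T + 35.5·(cos 56.50°, sin 56.50°) = (42.70, 36.45). The perpendicularity gives LS at right angles to TL; with |LS| = 21.7 on the right of TL, S = L + 21.7·(0.8339, -0.5519) = (60.80, 24.47). Then |WS| = |S − W| = 65.54.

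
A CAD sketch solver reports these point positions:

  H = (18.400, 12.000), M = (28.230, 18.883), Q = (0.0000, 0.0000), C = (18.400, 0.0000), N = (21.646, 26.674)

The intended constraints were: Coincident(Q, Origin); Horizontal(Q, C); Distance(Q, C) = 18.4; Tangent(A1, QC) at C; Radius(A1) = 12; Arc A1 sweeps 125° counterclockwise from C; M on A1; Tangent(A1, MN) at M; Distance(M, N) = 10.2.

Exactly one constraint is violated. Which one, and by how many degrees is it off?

Tangent(A1, MN) at M — off by 5.20°.

Q = (0.00, 0.00) ✓; Q.y = 0.00, C.y = 0.00 ✓; |QC| = 18.40 ✓; ∠(HC, CQ) = 90.00° ✓; |HC| = 12.00 ✓; bearing(H→M) − bearing(H→C) = 125.0° ✓; |HM| = 12.00 ✓; ∠(HM, MN) = 84.80° ✗; |MN| = 10.20 ✓.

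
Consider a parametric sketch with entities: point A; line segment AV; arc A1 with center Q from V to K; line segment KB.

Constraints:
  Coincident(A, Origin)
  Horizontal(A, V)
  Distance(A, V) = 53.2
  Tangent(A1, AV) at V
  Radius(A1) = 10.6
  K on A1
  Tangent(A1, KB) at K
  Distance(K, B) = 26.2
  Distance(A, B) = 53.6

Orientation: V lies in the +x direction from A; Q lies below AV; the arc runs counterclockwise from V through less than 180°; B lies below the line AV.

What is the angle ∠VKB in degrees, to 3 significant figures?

138°

A is at the origin; A and V share the same y with |AV| = 53.2 and V on the +x side, so V = (53.2, 0.00). Since A1 is tangent to AV there, QV ⟂ AV, so Q = V + (0, -10.6) = (53.2, -10.6). Since QK ⟂ KB (tangency), |QB| = √(10.6² + 26.2²) = 28.3 regardless of where K sits on A1. So B lies on both circle(A, 53.6) and circle(Q, 28.3); the below-AV intersection is B = (40.1, -35.6). K is the foot of the tangent from B: K = (42.7, -9.55).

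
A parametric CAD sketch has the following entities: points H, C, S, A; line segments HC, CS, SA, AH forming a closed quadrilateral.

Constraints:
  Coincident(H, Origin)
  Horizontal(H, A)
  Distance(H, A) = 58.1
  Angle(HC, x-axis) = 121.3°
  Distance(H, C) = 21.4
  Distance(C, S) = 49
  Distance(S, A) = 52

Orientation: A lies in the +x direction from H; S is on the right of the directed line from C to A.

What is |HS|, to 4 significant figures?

27.64

H is at the origin; HA is horizontal with |HA| = 58.1 and A in +x, so A = (58.1, 0). HC runs at 121.3° with |HC| = 21.4, so C = (-11.12, 18.29). S is determined by |CS| = 49.0 and |SA| = 52.0 together: it lies at the intersection of circle(C, 49.0) and circle(A, 52.0). With |CA| = 71.59, the foot of the radical line on CA is 33.68 from C and the perpendicular offset is √(49.0² − 33.68²) = 35.59. Taking the right-of-CA solution: S = (12.36, -24.73).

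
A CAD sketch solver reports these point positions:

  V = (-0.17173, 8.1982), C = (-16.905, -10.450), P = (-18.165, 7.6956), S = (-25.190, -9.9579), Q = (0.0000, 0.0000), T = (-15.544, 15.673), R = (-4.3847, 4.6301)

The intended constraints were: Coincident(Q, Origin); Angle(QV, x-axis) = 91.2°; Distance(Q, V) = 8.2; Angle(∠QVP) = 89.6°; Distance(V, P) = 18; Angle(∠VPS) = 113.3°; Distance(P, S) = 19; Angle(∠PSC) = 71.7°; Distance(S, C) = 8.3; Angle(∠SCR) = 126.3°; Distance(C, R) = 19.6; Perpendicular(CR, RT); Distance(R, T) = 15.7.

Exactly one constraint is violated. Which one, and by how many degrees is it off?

Perpendicular(CR, RT) — off by 5.00°.

Q = (0.00, 0.00) ✓; QV at 91.20° ✓; |QV| = 8.200 ✓; ∠QVP = 89.60° ✓; |VP| = 18.00 ✓; ∠VPS = 113.3° ✓; |PS| = 19.00 ✓; ∠PSC = 71.70° ✓; |SC| = 8.300 ✓; ∠SCR = 126.3° ✓; |CR| = 19.60 ✓; ∠(CR, RT) = 85.00° ✗; |RT| = 15.70 ✓.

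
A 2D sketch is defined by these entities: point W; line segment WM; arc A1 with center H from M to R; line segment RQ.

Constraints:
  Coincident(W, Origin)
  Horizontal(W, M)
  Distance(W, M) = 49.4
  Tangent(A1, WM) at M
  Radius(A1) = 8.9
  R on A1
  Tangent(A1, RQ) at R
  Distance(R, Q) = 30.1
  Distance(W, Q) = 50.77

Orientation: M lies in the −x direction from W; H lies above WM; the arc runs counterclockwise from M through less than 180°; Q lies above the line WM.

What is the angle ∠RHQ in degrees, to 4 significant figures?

73.53°

W is at the origin; W and M share the same y with |WM| = 49.4 and M on the −x side, so M = (-49.40, 0.000). Tangency of A1 to WM means the radius HM is perpendicular to WM, so H = M + (0, 8.9) = (-49.40, 8.900). Since HR ⟂ RQ (tangency), |HQ| = √(8.9² + 30.1²) = 31.39 regardless of where R sits on A1. So Q lies on both circle(W, 50.77) and circle(H, 31.39); the above-WM intersection is Q = (-34.99, 36.79). R is the foot of the tangent from Q: R = (-40.66, 7.224).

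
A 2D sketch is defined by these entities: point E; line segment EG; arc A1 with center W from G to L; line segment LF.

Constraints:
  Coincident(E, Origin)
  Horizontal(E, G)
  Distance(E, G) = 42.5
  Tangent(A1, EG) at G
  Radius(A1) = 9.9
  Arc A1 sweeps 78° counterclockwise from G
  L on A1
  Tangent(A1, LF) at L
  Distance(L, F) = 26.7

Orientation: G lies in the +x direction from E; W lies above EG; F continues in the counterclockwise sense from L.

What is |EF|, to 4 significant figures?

66.98

On A1, G sits at bearing -90° from W; a 78° counterclockwise sweep puts L at bearing -12°, so L = W + 9.9·(cos -12°, sin -12°) = (52.18, 7.842). A1 meets LF tangentially, so WL is at right angles to LF, so LF runs along (−sin -12°, cos -12°); with |LF| = 26.7, F = (57.73, 33.96). Then |EF| = |F − E| = 66.98.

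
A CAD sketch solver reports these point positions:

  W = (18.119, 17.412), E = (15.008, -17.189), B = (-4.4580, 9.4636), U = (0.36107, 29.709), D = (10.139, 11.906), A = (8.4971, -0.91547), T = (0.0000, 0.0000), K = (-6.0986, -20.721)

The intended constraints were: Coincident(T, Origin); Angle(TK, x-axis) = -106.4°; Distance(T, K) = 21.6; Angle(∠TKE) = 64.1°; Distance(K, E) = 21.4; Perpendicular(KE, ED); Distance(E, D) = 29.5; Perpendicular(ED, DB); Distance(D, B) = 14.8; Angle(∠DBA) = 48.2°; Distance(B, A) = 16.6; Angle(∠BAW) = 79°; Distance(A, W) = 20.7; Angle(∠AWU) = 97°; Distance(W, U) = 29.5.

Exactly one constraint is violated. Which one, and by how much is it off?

Distance(W, U) = 29.5 — off by 7.90.

T = (0.00, 0.00) ✓; TK at -106.4° ✓; |TK| = 21.60 ✓; ∠TKE = 64.10° ✓; |KE| = 21.40 ✓; ∠(KE, ED) = 90.00° ✓; |ED| = 29.50 ✓; ∠(ED, DB) = 90.00° ✓; |DB| = 14.80 ✓; ∠DBA = 48.20° ✓; |BA| = 16.60 ✓; ∠BAW = 79.00° ✓; |AW| = 20.70 ✓; ∠AWU = 97.00° ✓; |WU| = 21.60 ✗.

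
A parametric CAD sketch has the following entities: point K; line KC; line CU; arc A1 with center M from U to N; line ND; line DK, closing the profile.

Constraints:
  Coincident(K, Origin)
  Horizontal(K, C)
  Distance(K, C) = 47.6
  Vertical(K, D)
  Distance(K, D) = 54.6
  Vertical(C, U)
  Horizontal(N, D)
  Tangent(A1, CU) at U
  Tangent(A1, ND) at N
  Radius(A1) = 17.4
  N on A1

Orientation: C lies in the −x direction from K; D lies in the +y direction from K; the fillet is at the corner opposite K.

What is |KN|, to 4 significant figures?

62.40

K is at the origin; K and C share the same y with |KC| = 47.6 and C on the −x side, so C = (-47.60, 0.000). K and D share the same x with |KD| = 54.6 and D on the +y side, so D = (0.000, 54.60). The virtual corner opposite K is at (-47.60, 54.60). The tangent condition forces MU to be normal to CU and since A1 is tangent to ND there, MN ⟂ ND, with radius 17.4, so the center M sits 17.4 in from both sides at M = (-30.20, 37.20). That places the tangent points at U = (-47.60, 37.20) on CU and N = (-30.20, 54.60) on ND. Then |KN| = |N − K| = 62.40.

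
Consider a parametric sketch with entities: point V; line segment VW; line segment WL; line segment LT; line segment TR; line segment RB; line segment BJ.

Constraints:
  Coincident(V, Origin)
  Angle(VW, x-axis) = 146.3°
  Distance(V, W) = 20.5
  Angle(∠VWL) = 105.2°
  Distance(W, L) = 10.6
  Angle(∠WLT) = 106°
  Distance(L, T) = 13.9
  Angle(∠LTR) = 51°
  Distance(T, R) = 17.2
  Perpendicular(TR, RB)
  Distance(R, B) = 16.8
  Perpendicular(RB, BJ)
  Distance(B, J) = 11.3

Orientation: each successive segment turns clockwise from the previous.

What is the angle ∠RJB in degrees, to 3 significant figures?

56.1°

TR is perpendicular to RB, so RB runs at 138°; with |RB| = 16.8, B = (-23.8, 19.1). RB ⟂ BJ, so BJ runs at 48.5°; with |BJ| = 11.3, J = (-16.3, 27.5). Then cos ∠RJB = JR·JB / (|JR||JB|), giving 56.1°.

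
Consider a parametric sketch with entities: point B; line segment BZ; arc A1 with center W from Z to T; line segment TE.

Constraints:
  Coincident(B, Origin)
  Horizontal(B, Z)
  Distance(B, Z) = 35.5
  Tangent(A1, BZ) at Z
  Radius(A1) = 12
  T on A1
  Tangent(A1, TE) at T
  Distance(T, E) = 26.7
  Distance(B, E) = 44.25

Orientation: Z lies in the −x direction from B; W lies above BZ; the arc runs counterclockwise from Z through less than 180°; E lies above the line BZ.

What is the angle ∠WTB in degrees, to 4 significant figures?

156.4°

B is at the origin; BZ is horizontal with |BZ| = 35.5 and Z on the −x side, so Z = (-35.50, 0.000). A1 meets BZ tangentially, so WZ is at right angles to BZ, so W = Z + (0, 12) = (-35.50, 12.00). Since WT ⟂ TE (tangency), |WE| = √(12.0² + 26.7²) = 29.27 regardless of where T sits on A1. So E lies on both circle(B, 44.25) and circle(W, 29.27); the above-BZ intersection is E = (-22.38, 38.17). T is the foot of the tangent from E: T = (-23.51, 11.49).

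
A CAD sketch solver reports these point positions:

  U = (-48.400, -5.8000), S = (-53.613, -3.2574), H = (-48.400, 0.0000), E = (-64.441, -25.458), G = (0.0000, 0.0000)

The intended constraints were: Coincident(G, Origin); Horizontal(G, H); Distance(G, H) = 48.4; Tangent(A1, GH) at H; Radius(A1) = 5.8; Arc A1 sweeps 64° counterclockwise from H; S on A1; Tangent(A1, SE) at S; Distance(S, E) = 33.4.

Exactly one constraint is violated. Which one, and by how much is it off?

Distance(S, E) = 33.4 — off by 8.70.

G = (0.00, 0.00) ✓; G.y = 0.00, H.y = 0.00 ✓; |GH| = 48.40 ✓; ∠(UH, HG) = 90.00° ✓; |UH| = 5.800 ✓; bearing(U→S) − bearing(U→H) = 64.00° ✓; |US| = 5.800 ✓; ∠(US, SE) = 90.00° ✓; |SE| = 24.70 ✗.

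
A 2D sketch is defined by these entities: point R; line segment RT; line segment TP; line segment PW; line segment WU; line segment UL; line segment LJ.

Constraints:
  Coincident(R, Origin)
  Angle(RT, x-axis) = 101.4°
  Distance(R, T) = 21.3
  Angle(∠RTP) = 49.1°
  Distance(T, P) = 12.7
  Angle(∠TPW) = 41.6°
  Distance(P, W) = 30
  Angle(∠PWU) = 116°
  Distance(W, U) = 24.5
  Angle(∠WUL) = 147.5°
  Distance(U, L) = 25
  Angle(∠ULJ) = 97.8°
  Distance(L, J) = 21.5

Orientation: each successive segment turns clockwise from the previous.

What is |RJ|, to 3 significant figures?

60.6

∠WUL = 147.5° gives UL at 95.6° from the x-axis; with |UL| = 25.0, L = (-40.0, 52.5). ∠ULJ = 97.8° gives LJ at 13.4° from the x-axis; with |LJ| = 21.5, J = (-19.1, 57.5). Then |RJ| = |J − R| = 60.6.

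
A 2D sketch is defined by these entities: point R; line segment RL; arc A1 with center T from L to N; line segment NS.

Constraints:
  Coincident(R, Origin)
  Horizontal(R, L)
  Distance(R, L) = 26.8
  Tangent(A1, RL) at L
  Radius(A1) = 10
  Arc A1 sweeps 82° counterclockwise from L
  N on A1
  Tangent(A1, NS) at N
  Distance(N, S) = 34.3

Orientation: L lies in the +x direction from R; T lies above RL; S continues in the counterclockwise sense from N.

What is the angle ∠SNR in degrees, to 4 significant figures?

111.2°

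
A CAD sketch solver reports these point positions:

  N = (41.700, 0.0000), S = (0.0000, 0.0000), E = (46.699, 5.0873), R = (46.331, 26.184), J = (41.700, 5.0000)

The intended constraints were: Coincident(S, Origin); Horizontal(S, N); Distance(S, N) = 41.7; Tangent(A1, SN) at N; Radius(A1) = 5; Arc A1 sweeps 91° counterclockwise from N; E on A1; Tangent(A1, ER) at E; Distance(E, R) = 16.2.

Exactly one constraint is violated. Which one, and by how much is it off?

Distance(E, R) = 16.2 — off by 4.90.

S = (0.00, 0.00) ✓; S.y = 0.00, N.y = 0.00 ✓; |SN| = 41.70 ✓; ∠(JN, NS) = 90.00° ✓; |JN| = 5.000 ✓; bearing(J→E) − bearing(J→N) = 91.00° ✓; |JE| = 5.000 ✓; ∠(JE, ER) = 90.00° ✓; |ER| = 21.10 ✗.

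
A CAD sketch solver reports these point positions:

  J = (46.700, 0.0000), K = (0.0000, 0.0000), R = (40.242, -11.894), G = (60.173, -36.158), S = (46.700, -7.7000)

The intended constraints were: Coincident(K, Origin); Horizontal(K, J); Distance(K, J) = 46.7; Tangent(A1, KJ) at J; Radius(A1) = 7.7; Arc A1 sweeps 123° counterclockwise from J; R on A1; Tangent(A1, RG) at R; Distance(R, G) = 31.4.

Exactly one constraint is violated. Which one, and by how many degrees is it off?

Tangent(A1, RG) at R — off by 6.40°.

K = (0.00, 0.00) ✓; K.y = 0.00, J.y = 0.00 ✓; |KJ| = 46.70 ✓; ∠(SJ, JK) = 90.00° ✓; |SJ| = 7.700 ✓; bearing(S→R) − bearing(S→J) = 123.0° ✓; |SR| = 7.700 ✓; ∠(SR, RG) = 83.60° ✗; |RG| = 31.40 ✓.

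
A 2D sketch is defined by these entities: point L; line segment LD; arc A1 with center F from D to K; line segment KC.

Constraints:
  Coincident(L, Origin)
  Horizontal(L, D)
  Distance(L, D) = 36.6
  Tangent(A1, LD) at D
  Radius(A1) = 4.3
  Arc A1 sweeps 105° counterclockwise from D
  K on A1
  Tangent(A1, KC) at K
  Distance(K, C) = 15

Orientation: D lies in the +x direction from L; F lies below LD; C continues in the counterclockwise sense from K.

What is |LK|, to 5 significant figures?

32.895

A1 meets LD tangentially, so FD is at right angles to LD, so F = D + (0, -4.3) = (36.600, -4.3000). On A1, D sits at bearing 90° from F; a 105° counterclockwise sweep puts K at bearing 195°, so K = F + 4.3·(cos 195°, sin 195°) = (32.447, -5.4129). Then |LK| = |K − L| = 32.895.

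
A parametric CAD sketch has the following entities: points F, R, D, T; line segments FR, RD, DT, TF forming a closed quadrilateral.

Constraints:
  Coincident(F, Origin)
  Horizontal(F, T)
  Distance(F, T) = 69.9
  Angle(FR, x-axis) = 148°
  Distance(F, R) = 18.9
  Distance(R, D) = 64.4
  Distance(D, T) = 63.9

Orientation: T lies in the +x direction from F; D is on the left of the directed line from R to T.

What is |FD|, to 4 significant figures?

61.49

F is at the origin; FT is horizontal with |FT| = 69.9 and T in +x, so T = (69.9, 0). FR runs at 148.0° with |FR| = 18.9, so R = (-16.03, 10.02). D is determined by |RD| = 64.4 and |DT| = 63.9 together: it lies at the intersection of circle(R, 64.4) and circle(T, 63.9). With |RT| = 86.51, the foot of the radical line on RT is 43.63 from R and the perpendicular offset is √(64.4² − 43.63²) = 47.37. Taking the left-of-RT solution: D = (32.79, 52.02).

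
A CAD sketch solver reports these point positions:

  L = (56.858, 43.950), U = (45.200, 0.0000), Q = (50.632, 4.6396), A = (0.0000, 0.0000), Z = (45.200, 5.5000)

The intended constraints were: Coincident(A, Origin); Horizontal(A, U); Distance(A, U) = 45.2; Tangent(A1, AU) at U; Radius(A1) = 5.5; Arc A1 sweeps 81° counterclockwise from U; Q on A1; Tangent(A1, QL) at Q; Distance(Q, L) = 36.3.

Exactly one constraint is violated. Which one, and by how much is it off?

Distance(Q, L) = 36.3 — off by 3.50.

A = (0.00, 0.00) ✓; A.y = 0.00, U.y = 0.00 ✓; |AU| = 45.20 ✓; ∠(ZU, UA) = 90.00° ✓; |ZU| = 5.500 ✓; bearing(Z→Q) − bearing(Z→U) = 81.00° ✓; |ZQ| = 5.500 ✓; ∠(ZQ, QL) = 90.00° ✓; |QL| = 39.80 ✗.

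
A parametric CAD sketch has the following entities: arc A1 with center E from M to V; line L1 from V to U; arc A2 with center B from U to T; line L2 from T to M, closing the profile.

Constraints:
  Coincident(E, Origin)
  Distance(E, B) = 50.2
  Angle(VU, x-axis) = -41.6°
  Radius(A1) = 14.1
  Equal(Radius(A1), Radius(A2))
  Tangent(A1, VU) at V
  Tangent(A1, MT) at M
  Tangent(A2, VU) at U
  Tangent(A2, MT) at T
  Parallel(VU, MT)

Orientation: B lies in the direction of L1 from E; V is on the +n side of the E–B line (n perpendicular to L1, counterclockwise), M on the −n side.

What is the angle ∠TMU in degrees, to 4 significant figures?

29.33°

The slot axis is L1's direction at -41.6°, so u = (cos -41.6°, sin -41.6°) = (0.7478, -0.6639) and n = (−sin -41.6°, cos -41.6°) = (0.6639, 0.7478). E is at the origin and B lies 50.2 along u from E, so B = 50.2·u = (37.54, -33.33). Tangency of A1 to both parallel lines with radius 14.1 puts V and M at E ± 14.1·n: V = (9.361, 10.54), M = (-9.361, -10.54). Equal radii place U and T the same way about B: U = B + 14.1·n = (46.90, -22.79), T = B − 14.1·n = (28.18, -43.87). Then cos ∠TMU = MT·MU / (|MT||MU|), giving 29.33°.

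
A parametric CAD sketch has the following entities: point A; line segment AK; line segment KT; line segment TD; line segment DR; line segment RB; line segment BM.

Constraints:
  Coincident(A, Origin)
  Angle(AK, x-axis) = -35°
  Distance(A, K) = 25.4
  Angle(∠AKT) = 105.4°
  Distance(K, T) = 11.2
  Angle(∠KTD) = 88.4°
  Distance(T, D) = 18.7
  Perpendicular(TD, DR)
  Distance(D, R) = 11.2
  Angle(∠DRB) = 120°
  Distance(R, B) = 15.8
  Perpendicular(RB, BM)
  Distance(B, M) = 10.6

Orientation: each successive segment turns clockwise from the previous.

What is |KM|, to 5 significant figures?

1.4078

A is at the origin; AK runs at -35.0° with length 25.4, so K = (20.806, -14.569). ∠AKT = 105.4° gives KT at -109.60° from the x-axis; with |KT| = 11.2, T = (17.049, -25.120). ∠KTD = 88.4° gives TD at 158.80° from the x-axis; with |TD| = 18.7, D = (-0.38505, -18.358). TD is perpendicular to DR, so DR runs at 68.800°; with |DR| = 11.2, R = (3.6651, -7.9155). ∠DRB = 120.0° gives RB at 8.8000° from the x-axis; with |RB| = 15.8, B = (19.279, -5.4983). RB ⟂ BM, so BM runs at -81.200°; with |BM| = 10.6, M = (20.901, -15.974). Then |KM| = |M − K| = 1.4078.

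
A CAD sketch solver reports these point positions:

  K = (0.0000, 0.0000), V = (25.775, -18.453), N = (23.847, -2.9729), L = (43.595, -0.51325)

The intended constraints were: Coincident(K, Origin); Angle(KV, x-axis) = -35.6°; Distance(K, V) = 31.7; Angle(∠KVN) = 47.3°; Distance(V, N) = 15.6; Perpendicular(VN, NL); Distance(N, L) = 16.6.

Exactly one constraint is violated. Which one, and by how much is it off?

Distance(N, L) = 16.6 — off by 3.30.

K = (0.00, 0.00) ✓; KV at -35.60° ✓; |KV| = 31.70 ✓; ∠KVN = 47.30° ✓; |VN| = 15.60 ✓; ∠(VN, NL) = 90.00° ✓; |NL| = 19.90 ✗.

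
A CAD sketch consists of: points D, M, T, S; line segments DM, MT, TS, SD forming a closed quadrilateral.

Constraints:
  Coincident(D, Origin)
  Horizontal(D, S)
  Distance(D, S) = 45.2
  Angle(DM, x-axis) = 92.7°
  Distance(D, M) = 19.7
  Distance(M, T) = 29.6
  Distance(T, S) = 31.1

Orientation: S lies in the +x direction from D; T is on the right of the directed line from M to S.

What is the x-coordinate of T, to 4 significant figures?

14.59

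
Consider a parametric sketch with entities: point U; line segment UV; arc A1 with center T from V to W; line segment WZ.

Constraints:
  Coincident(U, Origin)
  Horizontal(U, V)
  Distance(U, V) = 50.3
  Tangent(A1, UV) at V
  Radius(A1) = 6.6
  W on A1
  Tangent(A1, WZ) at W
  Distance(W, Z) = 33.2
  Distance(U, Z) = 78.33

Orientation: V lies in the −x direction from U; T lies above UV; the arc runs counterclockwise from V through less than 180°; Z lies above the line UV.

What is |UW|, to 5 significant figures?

47.353

Checks: |TW| = 6.600 ✓; ∠(TW, WZ) = 90.00° ✓; |WZ| = 33.20 ✓; |UZ| = 78.33 ✓.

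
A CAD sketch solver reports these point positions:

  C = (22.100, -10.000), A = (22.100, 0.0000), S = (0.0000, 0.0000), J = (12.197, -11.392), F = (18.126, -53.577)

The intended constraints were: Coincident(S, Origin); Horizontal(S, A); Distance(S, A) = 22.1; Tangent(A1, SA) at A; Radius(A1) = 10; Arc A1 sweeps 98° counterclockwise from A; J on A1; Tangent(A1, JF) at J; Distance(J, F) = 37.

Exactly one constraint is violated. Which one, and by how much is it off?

Distance(J, F) = 37 — off by 5.60.

S = (0.00, 0.00) ✓; S.y = 0.00, A.y = 0.00 ✓; |SA| = 22.10 ✓; ∠(CA, AS) = 90.00° ✓; |CA| = 10.00 ✓; bearing(C→J) − bearing(C→A) = 98.00° ✓; |CJ| = 10.00 ✓; ∠(CJ, JF) = 90.00° ✓; |JF| = 42.60 ✗.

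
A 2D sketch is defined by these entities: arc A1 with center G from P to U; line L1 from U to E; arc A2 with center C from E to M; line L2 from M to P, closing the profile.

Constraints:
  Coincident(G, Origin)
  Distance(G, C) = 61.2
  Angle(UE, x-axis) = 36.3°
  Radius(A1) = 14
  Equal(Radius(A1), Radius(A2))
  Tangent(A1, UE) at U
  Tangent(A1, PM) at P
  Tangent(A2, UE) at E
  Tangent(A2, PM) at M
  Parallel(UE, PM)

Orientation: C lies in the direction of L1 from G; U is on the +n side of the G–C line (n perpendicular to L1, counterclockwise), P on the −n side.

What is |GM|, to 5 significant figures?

62.781

The slot axis is L1's direction at 36.3°, so u = (cos 36.3°, sin 36.3°) = (0.80593, 0.59201) and n = (−sin 36.3°, cos 36.3°) = (-0.59201, 0.80593). G is at the origin and C lies 61.2 along u from G, so C = 61.2·u = (49.323, 36.231). Tangency of A1 to both parallel lines with radius 14.0 puts U and P at G ± 14.0·n: U = (-8.2882, 11.283), P = (8.2882, -11.283). Equal radii place E and M the same way about C: E = C + 14.0·n = (41.035, 47.514), M = C − 14.0·n = (57.611, 24.948). Then |GM| = |M − G| = 62.781.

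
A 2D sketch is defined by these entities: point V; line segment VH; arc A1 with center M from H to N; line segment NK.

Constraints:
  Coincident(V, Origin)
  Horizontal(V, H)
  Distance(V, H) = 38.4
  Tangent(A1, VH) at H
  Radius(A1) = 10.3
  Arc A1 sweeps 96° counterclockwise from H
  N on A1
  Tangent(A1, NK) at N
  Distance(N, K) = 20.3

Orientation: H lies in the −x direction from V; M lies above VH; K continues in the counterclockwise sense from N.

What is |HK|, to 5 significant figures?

32.594

On A1, H sits at bearing -90° from M; a 96° counterclockwise sweep puts N at bearing 6°, so N = M + 10.3·(cos 6°, sin 6°) = (-28.156, 11.377). Tangency of A1 to NK means the radius MN is perpendicular to NK, so NK runs along (−sin 6°, cos 6°); with |NK| = 20.3, K = (-30.278, 31.565). Then |HK| = |K − H| = 32.594.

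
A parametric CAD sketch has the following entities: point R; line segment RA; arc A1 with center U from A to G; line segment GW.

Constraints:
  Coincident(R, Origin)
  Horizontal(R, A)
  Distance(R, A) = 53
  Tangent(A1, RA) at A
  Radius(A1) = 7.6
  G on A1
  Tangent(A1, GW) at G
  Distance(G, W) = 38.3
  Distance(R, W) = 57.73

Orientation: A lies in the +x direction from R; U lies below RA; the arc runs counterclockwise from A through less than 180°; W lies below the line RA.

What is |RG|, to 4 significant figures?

45.96

Checks: |UG| = 7.600 ✓; ∠(UG, GW) = 90.00° ✓; |GW| = 38.30 ✓; |RW| = 57.73 ✓.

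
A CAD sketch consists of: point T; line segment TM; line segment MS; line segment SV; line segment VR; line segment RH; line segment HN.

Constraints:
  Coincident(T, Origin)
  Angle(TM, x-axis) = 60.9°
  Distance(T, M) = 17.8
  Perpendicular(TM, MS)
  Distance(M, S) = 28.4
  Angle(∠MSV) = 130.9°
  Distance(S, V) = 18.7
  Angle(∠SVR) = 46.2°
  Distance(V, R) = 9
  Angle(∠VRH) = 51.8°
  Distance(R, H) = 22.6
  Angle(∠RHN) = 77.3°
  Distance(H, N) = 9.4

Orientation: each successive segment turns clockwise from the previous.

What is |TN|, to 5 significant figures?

53.802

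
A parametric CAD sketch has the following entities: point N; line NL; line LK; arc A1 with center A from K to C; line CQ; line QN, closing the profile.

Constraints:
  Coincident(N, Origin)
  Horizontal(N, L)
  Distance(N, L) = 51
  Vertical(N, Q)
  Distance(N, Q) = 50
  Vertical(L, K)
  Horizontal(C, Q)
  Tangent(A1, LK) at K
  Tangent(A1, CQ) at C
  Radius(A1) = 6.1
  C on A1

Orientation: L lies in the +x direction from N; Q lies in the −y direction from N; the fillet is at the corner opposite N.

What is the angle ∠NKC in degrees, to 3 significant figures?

85.7°

N is at the origin; NL is horizontal with |NL| = 51.0 and L on the +x side, so L = (51.0, 0.00). NQ is vertical with |NQ| = 50.0 and Q on the −y side, so Q = (0.00, -50.0). The virtual corner opposite N is at (51.0, -50.0). Since A1 is tangent to LK there, AK ⟂ LK and tangency of A1 to CQ means the radius AC is perpendicular to CQ, with radius 6.1, so the center A sits 6.1 in from both sides at A = (44.9, -43.9). That places the tangent points at K = (51.0, -43.9) on LK and C = (44.9, -50.0) on CQ. Then cos ∠NKC = KN·KC / (|KN||KC|), giving 85.7°.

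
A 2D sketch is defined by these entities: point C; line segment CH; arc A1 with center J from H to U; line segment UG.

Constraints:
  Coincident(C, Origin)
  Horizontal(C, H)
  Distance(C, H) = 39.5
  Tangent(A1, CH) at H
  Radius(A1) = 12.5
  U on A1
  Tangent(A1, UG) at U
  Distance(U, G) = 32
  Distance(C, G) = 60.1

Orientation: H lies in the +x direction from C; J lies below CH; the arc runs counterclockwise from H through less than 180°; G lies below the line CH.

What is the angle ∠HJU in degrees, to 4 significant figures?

108.3°

C is at the origin; CH is horizontal with |CH| = 39.5 and H on the +x side, so H = (39.50, 0.000). The tangent condition forces JH to be normal to CH, so J = H + (0, -12.5) = (39.50, -12.50). Since JU ⟂ UG (tangency), |JG| = √(12.5² + 32.0²) = 34.35 regardless of where U sits on A1. So G lies on both circle(C, 60.1) and circle(J, 34.35); the below-CH intersection is G = (37.70, -46.81). U is the foot of the tangent from G: U = (27.63, -16.43).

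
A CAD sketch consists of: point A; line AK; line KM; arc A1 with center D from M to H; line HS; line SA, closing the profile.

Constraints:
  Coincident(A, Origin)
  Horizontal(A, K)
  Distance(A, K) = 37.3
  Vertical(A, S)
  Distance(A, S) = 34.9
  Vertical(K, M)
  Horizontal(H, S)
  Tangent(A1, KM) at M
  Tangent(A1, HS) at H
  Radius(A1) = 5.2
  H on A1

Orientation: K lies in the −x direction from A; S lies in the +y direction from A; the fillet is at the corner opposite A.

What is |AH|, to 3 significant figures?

47.4

The virtual corner opposite A is at (-37.3, 34.9). The tangent condition forces DM to be normal to KM and since A1 is tangent to HS there, DH ⟂ HS, with radius 5.2, so the center D sits 5.2 in from both sides at D = (-32.1, 29.7). That places the tangent points at M = (-37.3, 29.7) on KM and H = (-32.1, 34.9) on HS. Then |AH| = |H − A| = 47.4.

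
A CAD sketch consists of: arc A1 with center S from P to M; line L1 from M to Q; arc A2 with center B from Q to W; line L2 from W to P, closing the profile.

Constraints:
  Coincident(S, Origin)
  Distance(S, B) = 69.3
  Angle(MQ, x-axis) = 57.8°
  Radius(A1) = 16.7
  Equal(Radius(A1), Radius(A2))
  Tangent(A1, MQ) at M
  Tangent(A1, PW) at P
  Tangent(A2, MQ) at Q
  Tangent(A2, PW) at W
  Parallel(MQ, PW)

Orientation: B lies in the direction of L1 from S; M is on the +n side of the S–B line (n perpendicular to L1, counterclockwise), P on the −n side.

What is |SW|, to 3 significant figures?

71.3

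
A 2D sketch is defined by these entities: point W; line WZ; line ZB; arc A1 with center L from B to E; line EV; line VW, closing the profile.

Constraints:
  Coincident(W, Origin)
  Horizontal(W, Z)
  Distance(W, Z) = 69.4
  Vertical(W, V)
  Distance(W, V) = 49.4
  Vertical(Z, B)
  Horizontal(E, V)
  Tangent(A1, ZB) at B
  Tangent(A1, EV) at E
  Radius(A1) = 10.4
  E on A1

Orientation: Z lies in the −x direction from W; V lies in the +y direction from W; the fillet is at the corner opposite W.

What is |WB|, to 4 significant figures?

79.61

W is at the origin; WZ is horizontal with |WZ| = 69.4 and Z on the −x side, so Z = (-69.40, 0.000). W and V share the same x with |WV| = 49.4 and V on the +y side, so V = (0.000, 49.40). The virtual corner opposite W is at (-69.40, 49.40). The tangent condition forces LB to be normal to ZB and A1 meets EV tangentially, so LE is at right angles to EV, with radius 10.4, so the center L sits 10.4 in from both sides at L = (-59.00, 39.00). That places the tangent points at B = (-69.40, 39.00) on ZB and E = (-59.00, 49.40) on EV. Then |WB| = |B − W| = 79.61.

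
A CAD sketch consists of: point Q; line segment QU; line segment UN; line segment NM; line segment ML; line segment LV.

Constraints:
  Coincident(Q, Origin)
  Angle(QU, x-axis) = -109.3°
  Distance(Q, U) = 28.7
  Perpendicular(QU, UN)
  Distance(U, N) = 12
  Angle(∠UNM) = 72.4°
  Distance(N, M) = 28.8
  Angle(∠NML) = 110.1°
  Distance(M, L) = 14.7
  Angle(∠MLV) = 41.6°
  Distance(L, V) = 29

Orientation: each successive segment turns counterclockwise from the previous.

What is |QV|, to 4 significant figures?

22.83

Q is at the origin; QU runs at -109.3° with length 28.7, so U = (-9.486, -27.09). QU ⟂ UN, so UN runs at -19.30°; with |UN| = 12.0, N = (1.840, -31.05). ∠UNM = 72.4° gives NM at 88.30° from the x-axis; with |NM| = 28.8, M = (2.694, -2.266). ∠NML = 110.1° gives ML at 158.2° from the x-axis; with |ML| = 14.7, L = (-10.95, 3.193). ∠MLV = 41.6° gives LV at -63.40° from the x-axis; with |LV| = 29.0, V = (2.031, -22.74). Then |QV| = |V − Q| = 22.83.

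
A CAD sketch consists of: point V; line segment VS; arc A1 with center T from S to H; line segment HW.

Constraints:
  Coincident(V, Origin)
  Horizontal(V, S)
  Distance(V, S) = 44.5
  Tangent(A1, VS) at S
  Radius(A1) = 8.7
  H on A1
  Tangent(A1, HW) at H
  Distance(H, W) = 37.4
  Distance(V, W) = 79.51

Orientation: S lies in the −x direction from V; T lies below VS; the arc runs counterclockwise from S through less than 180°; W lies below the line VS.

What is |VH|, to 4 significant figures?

52.29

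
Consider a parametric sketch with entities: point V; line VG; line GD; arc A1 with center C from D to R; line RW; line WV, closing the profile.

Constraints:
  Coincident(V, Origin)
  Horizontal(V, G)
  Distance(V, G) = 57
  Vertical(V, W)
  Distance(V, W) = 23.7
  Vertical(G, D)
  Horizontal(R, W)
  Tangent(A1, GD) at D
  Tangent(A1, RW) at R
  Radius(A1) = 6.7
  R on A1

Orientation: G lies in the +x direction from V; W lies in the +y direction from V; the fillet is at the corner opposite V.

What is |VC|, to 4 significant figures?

53.10

V is at the origin; V and G share the same y with |VG| = 57.0 and G on the +x side, so G = (57.00, 0.000). V and W share the same x with |VW| = 23.7 and W on the +y side, so W = (0.000, 23.70). The virtual corner opposite V is at (57.00, 23.70). Since A1 is tangent to GD there, CD ⟂ GD and tangency of A1 to RW means the radius CR is perpendicular to RW, with radius 6.7, so the center C sits 6.7 in from both sides at C = (50.30, 17.00). Then |VC| = |C − V| = 53.10.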